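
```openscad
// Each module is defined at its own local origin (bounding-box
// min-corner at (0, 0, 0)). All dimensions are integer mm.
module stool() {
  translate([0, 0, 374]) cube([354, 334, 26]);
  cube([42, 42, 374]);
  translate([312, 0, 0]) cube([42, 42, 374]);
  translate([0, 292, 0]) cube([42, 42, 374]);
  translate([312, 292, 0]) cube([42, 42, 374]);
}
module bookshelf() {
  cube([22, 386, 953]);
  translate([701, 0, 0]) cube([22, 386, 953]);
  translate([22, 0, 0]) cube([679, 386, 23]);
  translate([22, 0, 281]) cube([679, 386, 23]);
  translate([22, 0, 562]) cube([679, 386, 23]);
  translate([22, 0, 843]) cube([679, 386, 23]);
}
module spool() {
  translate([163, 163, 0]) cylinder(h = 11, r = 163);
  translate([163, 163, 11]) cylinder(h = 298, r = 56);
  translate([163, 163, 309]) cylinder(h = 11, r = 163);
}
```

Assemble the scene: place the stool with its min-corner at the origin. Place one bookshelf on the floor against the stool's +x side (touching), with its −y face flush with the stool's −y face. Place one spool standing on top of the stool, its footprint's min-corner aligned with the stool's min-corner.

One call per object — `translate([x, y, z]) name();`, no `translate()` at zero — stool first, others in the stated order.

stool();
translate([354, 0, 0]) bookshelf();
translate([0, 0, 400]) spool();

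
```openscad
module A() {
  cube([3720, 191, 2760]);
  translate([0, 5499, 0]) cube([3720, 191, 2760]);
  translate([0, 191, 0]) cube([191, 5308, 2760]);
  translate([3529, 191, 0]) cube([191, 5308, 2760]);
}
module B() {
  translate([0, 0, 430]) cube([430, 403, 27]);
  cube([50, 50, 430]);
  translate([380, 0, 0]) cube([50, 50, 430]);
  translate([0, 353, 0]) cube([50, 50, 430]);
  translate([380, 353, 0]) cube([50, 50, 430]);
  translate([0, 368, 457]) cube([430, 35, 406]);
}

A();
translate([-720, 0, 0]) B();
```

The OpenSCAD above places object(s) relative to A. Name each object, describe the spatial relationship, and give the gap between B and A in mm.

The chair's nearest face is 290 mm from the house frame's −x face.

A is a house frame. B is a chair. The chair is on the floor beside the house frame on its −x side. The gap between the chair and the house frame is 290 mm.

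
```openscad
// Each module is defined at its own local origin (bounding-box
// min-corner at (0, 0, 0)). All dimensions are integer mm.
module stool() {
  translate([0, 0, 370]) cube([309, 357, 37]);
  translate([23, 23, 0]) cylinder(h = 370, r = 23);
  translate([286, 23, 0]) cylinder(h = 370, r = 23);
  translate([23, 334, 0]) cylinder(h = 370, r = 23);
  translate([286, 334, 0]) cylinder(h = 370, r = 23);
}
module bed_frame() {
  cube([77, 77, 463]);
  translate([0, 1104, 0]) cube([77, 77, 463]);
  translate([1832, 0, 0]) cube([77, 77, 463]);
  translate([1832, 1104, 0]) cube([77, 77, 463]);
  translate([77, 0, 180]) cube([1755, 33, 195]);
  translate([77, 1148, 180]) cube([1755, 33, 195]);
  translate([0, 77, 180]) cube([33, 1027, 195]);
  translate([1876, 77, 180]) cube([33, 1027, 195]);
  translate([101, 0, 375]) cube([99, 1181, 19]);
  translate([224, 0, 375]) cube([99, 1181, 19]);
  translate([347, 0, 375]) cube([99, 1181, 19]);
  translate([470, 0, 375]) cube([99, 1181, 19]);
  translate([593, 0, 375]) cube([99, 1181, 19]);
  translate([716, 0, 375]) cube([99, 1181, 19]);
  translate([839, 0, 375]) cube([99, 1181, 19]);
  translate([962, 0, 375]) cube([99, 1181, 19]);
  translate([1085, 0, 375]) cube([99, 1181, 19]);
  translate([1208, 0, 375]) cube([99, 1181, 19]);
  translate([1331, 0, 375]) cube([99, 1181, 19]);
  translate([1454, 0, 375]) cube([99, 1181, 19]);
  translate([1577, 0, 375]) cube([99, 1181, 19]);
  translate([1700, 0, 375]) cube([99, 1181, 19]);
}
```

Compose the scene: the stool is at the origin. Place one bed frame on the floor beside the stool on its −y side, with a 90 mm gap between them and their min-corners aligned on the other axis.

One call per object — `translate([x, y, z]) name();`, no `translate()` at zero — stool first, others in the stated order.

stool();
translate([0, -1271, 0]) bed_frame();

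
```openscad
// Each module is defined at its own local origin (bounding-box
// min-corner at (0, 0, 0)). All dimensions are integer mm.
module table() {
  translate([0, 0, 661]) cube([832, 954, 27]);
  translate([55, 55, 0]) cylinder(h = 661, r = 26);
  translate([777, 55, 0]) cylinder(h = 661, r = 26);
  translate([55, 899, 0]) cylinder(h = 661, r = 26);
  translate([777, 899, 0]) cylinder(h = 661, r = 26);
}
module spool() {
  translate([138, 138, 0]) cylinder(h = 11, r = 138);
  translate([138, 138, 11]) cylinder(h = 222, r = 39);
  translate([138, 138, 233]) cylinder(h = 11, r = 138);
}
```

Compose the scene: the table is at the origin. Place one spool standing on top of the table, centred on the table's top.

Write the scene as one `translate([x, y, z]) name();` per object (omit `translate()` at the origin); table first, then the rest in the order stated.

table();
translate([278, 339, 688]) spool();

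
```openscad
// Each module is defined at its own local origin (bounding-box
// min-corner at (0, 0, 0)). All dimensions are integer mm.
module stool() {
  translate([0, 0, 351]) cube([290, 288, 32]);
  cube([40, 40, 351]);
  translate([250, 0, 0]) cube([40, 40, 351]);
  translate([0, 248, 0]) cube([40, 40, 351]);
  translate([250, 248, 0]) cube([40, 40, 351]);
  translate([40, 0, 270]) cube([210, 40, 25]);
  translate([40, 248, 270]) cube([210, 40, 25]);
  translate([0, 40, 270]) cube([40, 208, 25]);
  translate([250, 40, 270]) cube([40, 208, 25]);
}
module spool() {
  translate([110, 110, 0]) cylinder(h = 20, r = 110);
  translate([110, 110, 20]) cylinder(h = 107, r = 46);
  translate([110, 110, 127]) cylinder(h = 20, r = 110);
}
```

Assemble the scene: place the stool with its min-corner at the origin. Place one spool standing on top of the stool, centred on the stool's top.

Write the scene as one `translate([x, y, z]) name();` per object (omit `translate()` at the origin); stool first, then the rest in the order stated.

stool();
translate([35, 34, 383]) spool();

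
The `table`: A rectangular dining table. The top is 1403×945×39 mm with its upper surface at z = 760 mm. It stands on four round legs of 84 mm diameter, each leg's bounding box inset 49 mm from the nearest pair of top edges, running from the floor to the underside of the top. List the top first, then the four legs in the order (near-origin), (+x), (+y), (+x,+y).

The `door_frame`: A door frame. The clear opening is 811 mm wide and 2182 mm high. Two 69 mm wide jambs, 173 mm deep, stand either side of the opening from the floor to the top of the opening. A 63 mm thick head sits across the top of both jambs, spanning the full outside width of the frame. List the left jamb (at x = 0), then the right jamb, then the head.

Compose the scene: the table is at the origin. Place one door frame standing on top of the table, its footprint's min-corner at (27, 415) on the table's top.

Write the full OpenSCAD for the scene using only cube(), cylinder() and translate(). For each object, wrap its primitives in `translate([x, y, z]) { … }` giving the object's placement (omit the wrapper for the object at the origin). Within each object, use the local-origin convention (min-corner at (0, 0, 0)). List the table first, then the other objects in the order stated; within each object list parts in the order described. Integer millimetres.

translate([0, 0, 721]) cube([1403, 945, 39]);
translate([91, 91, 0]) cylinder(h = 721, r = 42);
translate([1312, 91, 0]) cylinder(h = 721, r = 42);
translate([91, 854, 0]) cylinder(h = 721, r = 42);
translate([1312, 854, 0]) cylinder(h = 721, r = 42);
translate([27, 415, 760]) {
  cube([69, 173, 2182]);
  translate([880, 0, 0]) cube([69, 173, 2182]);
  translate([0, 0, 2182]) cube([949, 173, 63]);
}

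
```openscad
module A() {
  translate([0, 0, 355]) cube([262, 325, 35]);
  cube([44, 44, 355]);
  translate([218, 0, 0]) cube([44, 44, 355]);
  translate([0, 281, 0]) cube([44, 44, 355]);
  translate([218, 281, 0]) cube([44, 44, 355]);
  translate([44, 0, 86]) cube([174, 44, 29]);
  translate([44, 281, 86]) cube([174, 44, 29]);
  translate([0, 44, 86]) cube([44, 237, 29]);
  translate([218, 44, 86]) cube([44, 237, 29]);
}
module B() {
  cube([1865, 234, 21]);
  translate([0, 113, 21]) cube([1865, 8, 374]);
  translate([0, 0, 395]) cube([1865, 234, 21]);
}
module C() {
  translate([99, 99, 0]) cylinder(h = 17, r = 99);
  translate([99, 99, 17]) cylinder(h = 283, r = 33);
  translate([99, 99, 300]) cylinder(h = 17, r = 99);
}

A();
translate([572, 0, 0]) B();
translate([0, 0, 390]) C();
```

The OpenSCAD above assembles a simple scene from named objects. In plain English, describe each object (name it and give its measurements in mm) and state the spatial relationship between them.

A is a four-legged stool. The seat is a 262×325×35 mm slab whose top surface is at z = 390 mm; four square legs, each 44×44 mm in cross-section, run from the floor (z = 0) to the underside of the seat, each flush with a corner of the seat. Four stretchers, 44 mm wide and 29 mm tall, connect adjacent legs with their undersides at z = 86 mm, each running between the inner faces of the legs it joins and aligned with the legs' outer faces on the other axis.

B is an I-beam lying along x, 1865 mm long. Overall section height 416 mm. Two flanges 234 mm wide (y) and 21 mm thick, one on the floor and one at the top; a web 8 mm thick runs between them, centred on the flange width.

C is a spool: two coaxial disc flanges of radius 99 mm and thickness 17 mm, joined by a core cylinder of radius 33 mm and height 283 mm. The lower flange rests on z = 0 and the three cylinders share a vertical axis.

The I-beam is on the floor beside the stool on its +x side. The spool is on top of the stool.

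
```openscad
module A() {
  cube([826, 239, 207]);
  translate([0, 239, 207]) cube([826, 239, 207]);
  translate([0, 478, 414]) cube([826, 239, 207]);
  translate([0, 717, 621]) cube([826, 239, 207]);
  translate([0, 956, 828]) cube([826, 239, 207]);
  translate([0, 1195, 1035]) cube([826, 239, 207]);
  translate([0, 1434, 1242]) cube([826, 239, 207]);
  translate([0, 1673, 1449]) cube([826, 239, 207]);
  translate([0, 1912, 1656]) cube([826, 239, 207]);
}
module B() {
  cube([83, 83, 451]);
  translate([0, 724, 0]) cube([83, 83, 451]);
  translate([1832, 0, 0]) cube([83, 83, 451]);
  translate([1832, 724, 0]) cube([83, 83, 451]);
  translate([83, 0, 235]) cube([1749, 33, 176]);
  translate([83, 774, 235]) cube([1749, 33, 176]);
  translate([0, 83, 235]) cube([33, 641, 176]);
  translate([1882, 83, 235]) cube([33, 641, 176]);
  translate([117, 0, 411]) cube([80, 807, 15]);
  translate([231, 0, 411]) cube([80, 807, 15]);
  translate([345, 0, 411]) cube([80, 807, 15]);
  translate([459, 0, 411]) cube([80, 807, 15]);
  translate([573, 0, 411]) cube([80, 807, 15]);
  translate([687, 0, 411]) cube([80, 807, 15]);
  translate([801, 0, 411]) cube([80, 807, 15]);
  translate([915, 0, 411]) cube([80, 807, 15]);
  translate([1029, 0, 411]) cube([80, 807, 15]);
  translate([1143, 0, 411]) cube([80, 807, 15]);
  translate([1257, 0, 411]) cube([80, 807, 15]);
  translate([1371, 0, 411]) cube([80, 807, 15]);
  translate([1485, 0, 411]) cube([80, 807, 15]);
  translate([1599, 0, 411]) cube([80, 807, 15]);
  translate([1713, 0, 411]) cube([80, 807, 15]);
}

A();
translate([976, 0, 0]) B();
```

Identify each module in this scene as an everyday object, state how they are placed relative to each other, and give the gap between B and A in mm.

The bed frame's nearest face is 150 mm from the staircase's +x face.

A is a staircase. B is a bed frame. The bed frame is on the floor beside the staircase on its +x side. The gap between the bed frame and the staircase is 150 mm.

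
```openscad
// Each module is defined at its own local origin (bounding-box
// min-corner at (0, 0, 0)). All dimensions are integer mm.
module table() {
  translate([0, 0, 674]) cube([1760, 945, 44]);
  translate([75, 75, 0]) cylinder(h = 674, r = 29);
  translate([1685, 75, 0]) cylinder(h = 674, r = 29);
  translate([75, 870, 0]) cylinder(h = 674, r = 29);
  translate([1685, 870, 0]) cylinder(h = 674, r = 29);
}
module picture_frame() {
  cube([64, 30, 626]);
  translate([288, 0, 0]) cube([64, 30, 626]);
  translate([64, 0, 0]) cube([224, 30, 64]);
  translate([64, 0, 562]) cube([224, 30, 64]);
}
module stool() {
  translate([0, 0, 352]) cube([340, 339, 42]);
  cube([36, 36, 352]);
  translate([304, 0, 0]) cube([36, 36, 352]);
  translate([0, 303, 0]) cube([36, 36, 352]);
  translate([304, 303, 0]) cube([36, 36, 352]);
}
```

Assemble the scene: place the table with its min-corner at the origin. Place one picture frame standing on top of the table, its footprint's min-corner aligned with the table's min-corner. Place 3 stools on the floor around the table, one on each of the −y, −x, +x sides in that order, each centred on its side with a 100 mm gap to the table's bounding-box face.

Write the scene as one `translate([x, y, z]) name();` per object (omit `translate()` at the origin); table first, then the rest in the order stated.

table();
translate([0, 0, 718]) picture_frame();
translate([710, -439, 0]) stool();
translate([-440, 303, 0]) stool();
translate([1860, 303, 0]) stool();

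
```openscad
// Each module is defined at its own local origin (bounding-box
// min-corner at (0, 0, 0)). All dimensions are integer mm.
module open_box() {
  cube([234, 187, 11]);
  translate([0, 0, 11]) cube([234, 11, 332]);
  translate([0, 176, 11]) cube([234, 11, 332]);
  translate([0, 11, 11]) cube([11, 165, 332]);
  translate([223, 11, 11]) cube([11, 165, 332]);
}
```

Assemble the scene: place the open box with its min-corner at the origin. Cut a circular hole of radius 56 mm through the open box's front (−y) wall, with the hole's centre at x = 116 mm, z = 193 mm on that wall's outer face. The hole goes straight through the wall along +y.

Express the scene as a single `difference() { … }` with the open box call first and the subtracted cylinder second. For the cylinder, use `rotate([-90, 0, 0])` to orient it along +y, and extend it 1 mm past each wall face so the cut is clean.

difference() {
  open_box();
  translate([116, -1, 193]) rotate([-90, 0, 0]) cylinder(h = 13, r = 56);
}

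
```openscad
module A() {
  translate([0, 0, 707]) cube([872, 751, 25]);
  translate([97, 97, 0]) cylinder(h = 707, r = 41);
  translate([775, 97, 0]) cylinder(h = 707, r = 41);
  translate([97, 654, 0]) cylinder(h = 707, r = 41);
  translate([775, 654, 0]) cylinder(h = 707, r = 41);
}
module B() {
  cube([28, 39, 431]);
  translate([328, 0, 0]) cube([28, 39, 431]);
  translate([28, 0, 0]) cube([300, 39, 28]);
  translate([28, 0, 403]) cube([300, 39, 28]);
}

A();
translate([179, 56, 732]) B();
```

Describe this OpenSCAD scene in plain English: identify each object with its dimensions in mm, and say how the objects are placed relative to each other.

A is a table: top 872 mm (x) × 751 mm (y), 25 mm thick, upper face at z = 732 mm, on four round legs of 82 mm diameter, each leg's bounding box inset 56 mm from the nearest pair of top edges, running from z = 0 to the bottom of the top.

B is a rectangular picture frame lying in the x–z plane (depth along y). The opening is 300 mm wide (x) by 375 mm tall (z), surrounded by a border 28 mm wide on all four sides. The frame is 39 mm deep and is made of two full-height vertical stiles with two horizontal rails fitted between them.

The picture frame is on top of the table.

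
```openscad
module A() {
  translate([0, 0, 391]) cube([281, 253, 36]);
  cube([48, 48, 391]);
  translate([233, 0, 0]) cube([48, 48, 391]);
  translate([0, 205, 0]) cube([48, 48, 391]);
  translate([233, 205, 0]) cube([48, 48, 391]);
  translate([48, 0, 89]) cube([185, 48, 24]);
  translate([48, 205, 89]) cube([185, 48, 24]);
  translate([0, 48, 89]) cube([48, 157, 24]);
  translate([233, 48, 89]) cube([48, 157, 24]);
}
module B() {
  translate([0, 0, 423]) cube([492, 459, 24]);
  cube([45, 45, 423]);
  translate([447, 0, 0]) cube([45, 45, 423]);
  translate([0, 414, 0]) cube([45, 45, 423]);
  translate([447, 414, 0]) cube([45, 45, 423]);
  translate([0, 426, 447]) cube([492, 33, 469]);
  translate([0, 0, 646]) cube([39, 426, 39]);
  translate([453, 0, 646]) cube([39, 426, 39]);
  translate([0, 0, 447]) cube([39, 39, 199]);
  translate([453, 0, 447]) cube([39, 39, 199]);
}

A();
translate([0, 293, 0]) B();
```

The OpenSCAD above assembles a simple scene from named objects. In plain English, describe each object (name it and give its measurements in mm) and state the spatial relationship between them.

A is a simple wooden stool: a rectangular seat 281 mm (x) by 253 mm (y), 36 mm thick, top face at z = 427 mm, on four square legs, each 48×48 mm in cross-section. The legs rest on z = 0, each flush with a corner of the seat. Four stretchers, 48 mm wide and 24 mm tall, connect adjacent legs with their undersides at z = 89 mm, each running between the inner faces of the legs it joins and aligned with the legs' outer faces on the other axis.

B is a chair. The seat is a 492×459×24 mm slab with its top at z = 447 mm, on four 45×45 mm corner legs (flush with the seat edges, standing on z = 0). A flat backrest 33 mm thick, 469 mm tall, spans the full seat width and rises from the seat top along its +y edge, rear face flush with the rear of the seat. Two armrests of 39×39 mm section run along each side from the seat's front edge to the front of the backrest, top faces 238 mm above the seat top and outer faces flush with the seat's x-edges; a 39×39 mm post under the front of each armrest stands on the seat at the front corner.

The chair is on the floor beside the stool on its +y side.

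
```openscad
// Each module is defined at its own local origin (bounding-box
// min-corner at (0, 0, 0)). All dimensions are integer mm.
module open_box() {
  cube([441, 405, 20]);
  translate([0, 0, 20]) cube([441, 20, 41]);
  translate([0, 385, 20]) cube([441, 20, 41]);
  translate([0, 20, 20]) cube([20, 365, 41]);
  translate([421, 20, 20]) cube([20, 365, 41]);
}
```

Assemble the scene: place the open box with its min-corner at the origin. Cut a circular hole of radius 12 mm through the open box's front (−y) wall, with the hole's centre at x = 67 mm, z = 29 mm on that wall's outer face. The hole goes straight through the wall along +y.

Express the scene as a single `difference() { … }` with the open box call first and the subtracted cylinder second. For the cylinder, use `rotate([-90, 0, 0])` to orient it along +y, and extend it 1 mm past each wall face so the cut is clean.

difference() {
  open_box();
  translate([67, -1, 29]) rotate([-90, 0, 0]) cylinder(h = 22, r = 12);
}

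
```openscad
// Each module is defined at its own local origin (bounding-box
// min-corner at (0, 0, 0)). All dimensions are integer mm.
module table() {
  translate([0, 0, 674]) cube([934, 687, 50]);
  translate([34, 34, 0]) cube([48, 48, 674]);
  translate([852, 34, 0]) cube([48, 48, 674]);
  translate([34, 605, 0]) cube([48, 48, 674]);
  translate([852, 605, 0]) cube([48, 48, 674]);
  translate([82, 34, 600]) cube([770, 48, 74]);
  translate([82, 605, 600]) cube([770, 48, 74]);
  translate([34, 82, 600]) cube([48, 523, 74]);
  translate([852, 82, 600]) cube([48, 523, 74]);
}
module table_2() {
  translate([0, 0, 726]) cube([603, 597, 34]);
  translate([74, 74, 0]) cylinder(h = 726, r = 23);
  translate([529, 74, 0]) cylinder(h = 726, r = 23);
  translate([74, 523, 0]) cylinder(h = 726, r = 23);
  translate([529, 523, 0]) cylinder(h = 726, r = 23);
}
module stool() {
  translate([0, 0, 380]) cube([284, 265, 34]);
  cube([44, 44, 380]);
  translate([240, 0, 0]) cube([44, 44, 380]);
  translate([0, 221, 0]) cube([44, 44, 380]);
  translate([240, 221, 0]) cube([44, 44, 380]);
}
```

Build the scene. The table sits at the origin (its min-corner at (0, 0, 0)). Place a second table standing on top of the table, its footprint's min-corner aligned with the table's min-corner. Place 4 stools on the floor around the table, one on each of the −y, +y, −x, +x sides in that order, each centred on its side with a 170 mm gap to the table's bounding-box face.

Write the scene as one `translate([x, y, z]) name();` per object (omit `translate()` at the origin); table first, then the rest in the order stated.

table();
translate([0, 0, 724]) table_2();
translate([325, -435, 0]) stool();
translate([325, 857, 0]) stool();
translate([-454, 211, 0]) stool();
translate([1104, 211, 0]) stool();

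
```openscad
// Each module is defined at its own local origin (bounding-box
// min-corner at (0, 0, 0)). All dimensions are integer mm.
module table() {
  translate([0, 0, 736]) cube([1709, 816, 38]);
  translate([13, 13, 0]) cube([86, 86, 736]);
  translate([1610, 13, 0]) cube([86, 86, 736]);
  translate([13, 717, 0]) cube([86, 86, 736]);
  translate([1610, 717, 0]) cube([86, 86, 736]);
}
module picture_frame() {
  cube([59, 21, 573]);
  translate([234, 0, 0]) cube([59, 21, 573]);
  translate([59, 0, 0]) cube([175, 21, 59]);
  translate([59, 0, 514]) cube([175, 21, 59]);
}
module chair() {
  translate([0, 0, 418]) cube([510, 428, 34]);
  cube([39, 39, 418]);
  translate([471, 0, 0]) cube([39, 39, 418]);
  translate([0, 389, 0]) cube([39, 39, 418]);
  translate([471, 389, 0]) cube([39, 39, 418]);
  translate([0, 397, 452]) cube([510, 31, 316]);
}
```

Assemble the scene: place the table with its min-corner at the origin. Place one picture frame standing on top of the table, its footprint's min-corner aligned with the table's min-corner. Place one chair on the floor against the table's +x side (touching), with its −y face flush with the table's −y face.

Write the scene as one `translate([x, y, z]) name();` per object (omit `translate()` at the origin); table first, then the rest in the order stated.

table();
translate([0, 0, 774]) picture_frame();
translate([1709, 0, 0]) chair();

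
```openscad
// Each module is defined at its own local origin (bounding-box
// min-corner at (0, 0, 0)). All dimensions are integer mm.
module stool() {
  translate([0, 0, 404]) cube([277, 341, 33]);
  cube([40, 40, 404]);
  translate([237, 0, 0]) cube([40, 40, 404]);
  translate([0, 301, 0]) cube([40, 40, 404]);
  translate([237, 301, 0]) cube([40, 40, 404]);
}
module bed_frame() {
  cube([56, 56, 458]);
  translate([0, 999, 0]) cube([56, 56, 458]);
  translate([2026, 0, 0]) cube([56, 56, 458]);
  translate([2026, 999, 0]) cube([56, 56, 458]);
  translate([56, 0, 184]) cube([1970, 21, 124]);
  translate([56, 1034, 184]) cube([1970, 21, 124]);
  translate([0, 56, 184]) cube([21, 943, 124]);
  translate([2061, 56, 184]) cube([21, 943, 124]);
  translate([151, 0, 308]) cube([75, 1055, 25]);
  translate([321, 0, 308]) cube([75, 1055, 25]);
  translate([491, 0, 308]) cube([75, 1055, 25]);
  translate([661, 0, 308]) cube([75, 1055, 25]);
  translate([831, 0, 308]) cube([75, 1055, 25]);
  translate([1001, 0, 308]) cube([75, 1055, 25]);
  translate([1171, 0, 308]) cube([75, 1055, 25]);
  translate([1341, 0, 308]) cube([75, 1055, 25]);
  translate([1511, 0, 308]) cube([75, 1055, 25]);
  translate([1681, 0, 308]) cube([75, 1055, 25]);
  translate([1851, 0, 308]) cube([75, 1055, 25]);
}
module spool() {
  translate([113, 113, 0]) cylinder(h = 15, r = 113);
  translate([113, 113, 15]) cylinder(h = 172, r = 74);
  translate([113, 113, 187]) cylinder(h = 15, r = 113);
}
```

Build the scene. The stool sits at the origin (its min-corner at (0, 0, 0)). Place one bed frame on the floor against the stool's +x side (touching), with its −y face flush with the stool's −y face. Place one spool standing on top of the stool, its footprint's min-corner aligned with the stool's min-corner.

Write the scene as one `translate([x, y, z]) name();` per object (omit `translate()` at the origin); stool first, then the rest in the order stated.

stool();
translate([277, 0, 0]) bed_frame();
translate([0, 0, 437]) spool();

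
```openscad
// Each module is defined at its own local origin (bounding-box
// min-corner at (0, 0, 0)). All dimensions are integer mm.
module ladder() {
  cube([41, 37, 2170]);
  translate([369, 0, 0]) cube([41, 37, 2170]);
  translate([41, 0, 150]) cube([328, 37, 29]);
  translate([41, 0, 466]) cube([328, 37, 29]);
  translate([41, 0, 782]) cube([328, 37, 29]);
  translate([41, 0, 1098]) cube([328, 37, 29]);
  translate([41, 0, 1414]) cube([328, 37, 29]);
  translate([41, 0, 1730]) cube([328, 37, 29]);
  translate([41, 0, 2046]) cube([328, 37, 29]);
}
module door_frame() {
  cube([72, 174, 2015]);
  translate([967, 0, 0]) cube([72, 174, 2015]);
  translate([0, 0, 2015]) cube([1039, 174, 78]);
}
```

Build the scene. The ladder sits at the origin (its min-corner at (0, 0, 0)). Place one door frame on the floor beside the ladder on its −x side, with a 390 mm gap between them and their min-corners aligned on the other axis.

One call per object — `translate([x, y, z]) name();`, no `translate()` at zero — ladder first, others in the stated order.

ladder();
translate([-1429, 0, 0]) door_frame();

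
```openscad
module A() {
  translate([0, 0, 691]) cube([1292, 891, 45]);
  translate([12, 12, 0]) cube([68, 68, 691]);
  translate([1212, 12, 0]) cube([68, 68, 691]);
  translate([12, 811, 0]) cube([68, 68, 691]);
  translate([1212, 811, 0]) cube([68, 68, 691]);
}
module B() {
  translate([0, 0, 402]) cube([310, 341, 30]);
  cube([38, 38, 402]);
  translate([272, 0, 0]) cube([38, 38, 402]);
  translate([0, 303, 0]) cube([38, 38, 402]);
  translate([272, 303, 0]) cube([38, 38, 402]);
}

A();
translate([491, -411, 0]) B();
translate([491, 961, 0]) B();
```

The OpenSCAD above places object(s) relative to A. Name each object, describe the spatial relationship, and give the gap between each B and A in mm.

Each stool's nearest face is 70 mm from the table's bounding box.

A is a table. B is a stool. Two stools sit around the table at the −y, +y sides. The gap between each stool and the table is 70 mm.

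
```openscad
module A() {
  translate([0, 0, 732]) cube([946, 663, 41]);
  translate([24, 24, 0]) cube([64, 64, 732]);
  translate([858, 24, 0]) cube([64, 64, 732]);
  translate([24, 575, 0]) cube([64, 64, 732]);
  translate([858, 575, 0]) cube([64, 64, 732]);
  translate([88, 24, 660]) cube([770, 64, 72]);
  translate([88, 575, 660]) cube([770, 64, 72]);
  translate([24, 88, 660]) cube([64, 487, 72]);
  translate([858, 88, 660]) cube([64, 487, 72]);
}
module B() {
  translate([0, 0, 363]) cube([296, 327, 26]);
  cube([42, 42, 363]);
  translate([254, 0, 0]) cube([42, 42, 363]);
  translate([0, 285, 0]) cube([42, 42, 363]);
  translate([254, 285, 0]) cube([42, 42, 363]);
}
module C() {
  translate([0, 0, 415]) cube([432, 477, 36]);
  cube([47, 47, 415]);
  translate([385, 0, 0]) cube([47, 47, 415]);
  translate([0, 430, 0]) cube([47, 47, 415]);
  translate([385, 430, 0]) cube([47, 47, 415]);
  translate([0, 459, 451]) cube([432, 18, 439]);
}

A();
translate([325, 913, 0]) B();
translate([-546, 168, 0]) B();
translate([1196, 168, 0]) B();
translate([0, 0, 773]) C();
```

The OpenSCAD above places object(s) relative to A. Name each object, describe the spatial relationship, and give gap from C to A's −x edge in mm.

A is a table. B is a stool. C is a chair. Three stools sit around the table at the +y, −x, +x sides. The chair is on top of the table. The gap from the chair to the table's −x edge is 0 mm.

The chair's min-x is at 0; the table's min-x is 0; gap = 0 mm.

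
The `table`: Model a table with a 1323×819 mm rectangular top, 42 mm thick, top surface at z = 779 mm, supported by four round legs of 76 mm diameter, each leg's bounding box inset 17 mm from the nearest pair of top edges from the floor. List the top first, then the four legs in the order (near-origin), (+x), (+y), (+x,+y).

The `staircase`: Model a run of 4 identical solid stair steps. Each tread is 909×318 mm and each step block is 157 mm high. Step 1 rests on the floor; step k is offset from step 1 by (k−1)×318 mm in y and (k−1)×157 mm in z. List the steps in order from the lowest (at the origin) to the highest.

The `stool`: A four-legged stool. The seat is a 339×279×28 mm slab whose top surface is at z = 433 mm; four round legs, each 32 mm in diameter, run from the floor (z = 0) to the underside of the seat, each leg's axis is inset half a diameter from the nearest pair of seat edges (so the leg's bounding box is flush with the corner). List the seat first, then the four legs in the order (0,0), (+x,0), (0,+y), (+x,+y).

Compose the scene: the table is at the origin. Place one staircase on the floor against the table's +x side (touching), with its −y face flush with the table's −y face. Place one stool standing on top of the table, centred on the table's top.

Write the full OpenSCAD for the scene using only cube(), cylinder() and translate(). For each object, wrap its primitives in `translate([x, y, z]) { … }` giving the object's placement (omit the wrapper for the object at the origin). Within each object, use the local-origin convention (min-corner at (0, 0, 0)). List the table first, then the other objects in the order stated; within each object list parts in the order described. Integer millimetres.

translate([0, 0, 737]) cube([1323, 819, 42]);
translate([55, 55, 0]) cylinder(h = 737, r = 38);
translate([1268, 55, 0]) cylinder(h = 737, r = 38);
translate([55, 764, 0]) cylinder(h = 737, r = 38);
translate([1268, 764, 0]) cylinder(h = 737, r = 38);
translate([1323, 0, 0]) {
  cube([909, 318, 157]);
  translate([0, 318, 157]) cube([909, 318, 157]);
  translate([0, 636, 314]) cube([909, 318, 157]);
  translate([0, 954, 471]) cube([909, 318, 157]);
}
translate([492, 270, 779]) {
  translate([0, 0, 405]) cube([339, 279, 28]);
  translate([16, 16, 0]) cylinder(h = 405, r = 16);
  translate([323, 16, 0]) cylinder(h = 405, r = 16);
  translate([16, 263, 0]) cylinder(h = 405, r = 16);
  translate([323, 263, 0]) cylinder(h = 405, r = 16);
}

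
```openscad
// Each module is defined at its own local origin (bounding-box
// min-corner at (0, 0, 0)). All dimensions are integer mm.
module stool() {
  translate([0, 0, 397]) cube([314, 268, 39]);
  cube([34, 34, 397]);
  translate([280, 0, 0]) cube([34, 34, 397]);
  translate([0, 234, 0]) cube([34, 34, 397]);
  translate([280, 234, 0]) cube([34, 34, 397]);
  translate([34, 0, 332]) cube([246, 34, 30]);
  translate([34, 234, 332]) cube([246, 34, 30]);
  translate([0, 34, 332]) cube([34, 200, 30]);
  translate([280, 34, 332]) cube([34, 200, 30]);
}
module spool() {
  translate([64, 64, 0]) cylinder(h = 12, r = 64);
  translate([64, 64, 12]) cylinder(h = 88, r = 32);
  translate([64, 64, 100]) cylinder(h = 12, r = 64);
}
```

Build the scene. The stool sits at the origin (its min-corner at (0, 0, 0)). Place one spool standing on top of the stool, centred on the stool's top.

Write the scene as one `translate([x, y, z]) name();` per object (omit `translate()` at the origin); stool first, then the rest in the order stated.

stool();
translate([93, 70, 436]) spool();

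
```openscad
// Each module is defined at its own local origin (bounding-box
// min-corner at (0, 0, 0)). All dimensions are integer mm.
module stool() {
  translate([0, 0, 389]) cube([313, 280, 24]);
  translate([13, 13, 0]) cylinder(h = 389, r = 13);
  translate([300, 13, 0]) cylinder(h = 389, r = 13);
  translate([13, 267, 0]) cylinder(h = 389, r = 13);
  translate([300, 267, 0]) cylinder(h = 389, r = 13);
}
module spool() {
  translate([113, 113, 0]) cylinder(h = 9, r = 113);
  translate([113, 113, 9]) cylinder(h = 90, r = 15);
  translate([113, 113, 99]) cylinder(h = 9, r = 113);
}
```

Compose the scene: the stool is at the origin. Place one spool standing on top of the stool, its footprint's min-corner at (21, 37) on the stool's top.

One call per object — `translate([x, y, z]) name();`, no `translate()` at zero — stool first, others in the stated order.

stool();
translate([21, 37, 413]) spool();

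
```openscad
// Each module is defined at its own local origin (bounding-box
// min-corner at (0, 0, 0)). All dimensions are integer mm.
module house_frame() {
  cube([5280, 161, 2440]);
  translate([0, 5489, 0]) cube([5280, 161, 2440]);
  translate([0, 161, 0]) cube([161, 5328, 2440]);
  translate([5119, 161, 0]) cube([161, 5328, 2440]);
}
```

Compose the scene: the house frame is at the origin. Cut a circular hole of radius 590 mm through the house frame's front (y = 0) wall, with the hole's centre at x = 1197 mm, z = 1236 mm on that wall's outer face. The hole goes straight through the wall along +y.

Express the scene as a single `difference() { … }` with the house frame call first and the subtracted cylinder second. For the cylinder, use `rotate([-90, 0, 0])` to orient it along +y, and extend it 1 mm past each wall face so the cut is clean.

difference() {
  house_frame();
  translate([1197, -1, 1236]) rotate([-90, 0, 0]) cylinder(h = 163, r = 590);
}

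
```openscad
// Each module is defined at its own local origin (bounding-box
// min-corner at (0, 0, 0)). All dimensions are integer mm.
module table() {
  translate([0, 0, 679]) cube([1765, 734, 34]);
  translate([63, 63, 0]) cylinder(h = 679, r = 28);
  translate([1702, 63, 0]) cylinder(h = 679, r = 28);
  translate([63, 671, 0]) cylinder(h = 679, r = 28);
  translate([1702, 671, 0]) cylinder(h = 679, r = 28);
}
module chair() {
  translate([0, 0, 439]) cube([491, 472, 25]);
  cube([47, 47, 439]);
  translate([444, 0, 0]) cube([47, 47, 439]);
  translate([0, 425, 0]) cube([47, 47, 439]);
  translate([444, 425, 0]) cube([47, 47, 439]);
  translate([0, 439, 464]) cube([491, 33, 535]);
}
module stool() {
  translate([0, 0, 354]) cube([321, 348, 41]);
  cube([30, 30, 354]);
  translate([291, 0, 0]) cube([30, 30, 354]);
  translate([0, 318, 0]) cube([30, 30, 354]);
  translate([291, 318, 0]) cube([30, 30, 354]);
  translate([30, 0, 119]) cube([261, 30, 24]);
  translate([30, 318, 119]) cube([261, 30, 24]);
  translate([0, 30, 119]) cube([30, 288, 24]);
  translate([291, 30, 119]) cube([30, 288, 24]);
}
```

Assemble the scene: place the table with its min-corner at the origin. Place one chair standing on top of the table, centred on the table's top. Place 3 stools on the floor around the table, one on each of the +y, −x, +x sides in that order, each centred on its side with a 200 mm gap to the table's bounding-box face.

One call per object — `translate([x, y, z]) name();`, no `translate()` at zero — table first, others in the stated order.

table();
translate([637, 131, 713]) chair();
translate([722, 934, 0]) stool();
translate([-521, 193, 0]) stool();
translate([1965, 193, 0]) stool();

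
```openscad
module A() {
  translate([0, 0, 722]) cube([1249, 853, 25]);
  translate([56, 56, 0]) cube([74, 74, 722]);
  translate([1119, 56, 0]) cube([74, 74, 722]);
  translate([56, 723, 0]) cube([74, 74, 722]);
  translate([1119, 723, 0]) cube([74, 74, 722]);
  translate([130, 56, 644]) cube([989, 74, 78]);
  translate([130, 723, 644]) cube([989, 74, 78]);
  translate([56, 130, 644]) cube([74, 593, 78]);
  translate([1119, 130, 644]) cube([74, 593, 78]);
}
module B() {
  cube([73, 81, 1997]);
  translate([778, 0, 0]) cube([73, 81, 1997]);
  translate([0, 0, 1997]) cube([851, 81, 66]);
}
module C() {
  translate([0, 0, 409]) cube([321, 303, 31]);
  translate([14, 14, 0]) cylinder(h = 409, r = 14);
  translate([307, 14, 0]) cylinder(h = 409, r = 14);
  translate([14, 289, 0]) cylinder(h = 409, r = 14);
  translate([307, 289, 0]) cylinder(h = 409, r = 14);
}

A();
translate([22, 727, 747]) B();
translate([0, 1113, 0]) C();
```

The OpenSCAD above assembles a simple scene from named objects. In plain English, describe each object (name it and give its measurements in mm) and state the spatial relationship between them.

A is a table: top 1249 mm (x) × 853 mm (y), 25 mm thick, upper face at z = 747 mm, on four 74×74 mm square legs, each inset 56 mm from the nearest pair of top edges, running from z = 0 to the bottom of the top. Four apron rails, 74 mm thick and 78 mm tall, run between adjacent legs with their top edges flush with the underside of the top and their outer faces flush with the legs' outer faces.

B is a door frame. The clear opening is 705 mm wide and 1997 mm high. Two 73 mm wide jambs, 81 mm deep, stand either side of the opening from the floor to the top of the opening. A 66 mm thick head sits across the top of both jambs, spanning the full outside width of the frame.

C is a four-legged stool. The seat is a 321×303×31 mm slab whose top surface is at z = 440 mm; four round legs, each 28 mm in diameter, run from the floor (z = 0) to the underside of the seat, each leg's axis is inset half a diameter from the nearest pair of seat edges (so the leg's bounding box is flush with the corner).

The door frame is on top of the table. The stool is on the floor beside the table on its +y side.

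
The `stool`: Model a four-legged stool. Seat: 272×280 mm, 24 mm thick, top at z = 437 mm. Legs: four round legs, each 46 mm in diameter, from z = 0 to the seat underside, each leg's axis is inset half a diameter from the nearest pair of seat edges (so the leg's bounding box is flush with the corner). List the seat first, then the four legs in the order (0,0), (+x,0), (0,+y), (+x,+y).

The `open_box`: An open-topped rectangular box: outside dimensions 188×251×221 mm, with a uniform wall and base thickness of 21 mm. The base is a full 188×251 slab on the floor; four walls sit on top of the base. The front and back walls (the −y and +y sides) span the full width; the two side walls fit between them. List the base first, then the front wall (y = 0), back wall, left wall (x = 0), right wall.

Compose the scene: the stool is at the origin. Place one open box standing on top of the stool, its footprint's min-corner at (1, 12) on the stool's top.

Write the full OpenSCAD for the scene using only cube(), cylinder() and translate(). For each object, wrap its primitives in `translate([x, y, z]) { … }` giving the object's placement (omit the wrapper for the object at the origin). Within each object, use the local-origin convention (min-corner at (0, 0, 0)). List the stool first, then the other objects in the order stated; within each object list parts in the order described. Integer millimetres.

translate([0, 0, 413]) cube([272, 280, 24]);
translate([23, 23, 0]) cylinder(h = 413, r = 23);
translate([249, 23, 0]) cylinder(h = 413, r = 23);
translate([23, 257, 0]) cylinder(h = 413, r = 23);
translate([249, 257, 0]) cylinder(h = 413, r = 23);
translate([1, 12, 437]) {
  cube([188, 251, 21]);
  translate([0, 0, 21]) cube([188, 21, 200]);
  translate([0, 230, 21]) cube([188, 21, 200]);
  translate([0, 21, 21]) cube([21, 209, 200]);
  translate([167, 21, 21]) cube([21, 209, 200]);
}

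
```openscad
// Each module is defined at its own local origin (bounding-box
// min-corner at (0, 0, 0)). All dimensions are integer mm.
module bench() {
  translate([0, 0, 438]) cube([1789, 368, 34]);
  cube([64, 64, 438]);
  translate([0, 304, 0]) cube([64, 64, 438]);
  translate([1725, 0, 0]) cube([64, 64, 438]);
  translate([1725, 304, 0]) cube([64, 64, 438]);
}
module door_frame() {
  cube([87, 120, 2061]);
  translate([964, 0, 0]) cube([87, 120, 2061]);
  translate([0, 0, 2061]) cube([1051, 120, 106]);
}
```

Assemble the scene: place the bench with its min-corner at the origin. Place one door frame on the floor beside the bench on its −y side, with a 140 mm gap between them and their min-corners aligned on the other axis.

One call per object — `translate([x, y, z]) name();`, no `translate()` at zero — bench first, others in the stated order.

bench();
translate([0, -260, 0]) door_frame();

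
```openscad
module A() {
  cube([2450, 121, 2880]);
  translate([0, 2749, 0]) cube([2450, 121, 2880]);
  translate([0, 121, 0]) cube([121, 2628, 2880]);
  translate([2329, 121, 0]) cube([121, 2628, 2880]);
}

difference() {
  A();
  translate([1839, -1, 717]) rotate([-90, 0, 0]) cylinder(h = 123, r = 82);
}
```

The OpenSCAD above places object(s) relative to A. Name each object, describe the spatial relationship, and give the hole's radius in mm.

The subtracted cylinder has r = 82 mm.

A is a house frame. The house frame has a circular hole through its front wall. The hole's radius is 82 mm.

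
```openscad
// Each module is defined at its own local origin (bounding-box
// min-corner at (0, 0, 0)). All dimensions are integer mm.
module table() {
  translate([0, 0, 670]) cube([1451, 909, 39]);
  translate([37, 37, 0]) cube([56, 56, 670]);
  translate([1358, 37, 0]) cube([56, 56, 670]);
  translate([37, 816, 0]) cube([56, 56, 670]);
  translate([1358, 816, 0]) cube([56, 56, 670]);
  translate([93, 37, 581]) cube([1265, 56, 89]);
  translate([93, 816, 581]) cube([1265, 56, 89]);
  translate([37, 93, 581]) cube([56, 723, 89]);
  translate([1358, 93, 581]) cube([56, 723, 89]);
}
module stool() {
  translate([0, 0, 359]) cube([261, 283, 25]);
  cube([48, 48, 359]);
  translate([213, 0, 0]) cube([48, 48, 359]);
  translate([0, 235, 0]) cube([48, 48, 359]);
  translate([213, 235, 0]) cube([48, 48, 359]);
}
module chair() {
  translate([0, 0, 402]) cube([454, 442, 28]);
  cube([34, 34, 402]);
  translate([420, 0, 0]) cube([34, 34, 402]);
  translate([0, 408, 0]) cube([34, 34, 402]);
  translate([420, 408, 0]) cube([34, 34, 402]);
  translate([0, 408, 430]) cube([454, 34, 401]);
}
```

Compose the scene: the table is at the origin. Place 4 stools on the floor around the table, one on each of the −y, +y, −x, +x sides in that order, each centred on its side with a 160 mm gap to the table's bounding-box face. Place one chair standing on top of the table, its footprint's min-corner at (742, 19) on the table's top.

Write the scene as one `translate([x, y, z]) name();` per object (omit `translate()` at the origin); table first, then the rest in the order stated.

table();
translate([595, -443, 0]) stool();
translate([595, 1069, 0]) stool();
translate([-421, 313, 0]) stool();
translate([1611, 313, 0]) stool();
translate([742, 19, 709]) chair();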